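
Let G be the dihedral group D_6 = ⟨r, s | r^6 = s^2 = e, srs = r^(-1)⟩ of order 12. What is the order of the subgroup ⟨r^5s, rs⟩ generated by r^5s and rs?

6

|⟨r^5s⟩| = 2 and |⟨rs⟩| = 2, so |H| is a multiple of lcm(2, 2) = 2 and divides |G| = 12.
Closing under the operation: H = {e, r^2, r^4, rs, r^3s, r^5s}, so |H| = 6.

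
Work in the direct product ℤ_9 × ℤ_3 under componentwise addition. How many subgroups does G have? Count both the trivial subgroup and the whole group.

|G| = 27, so by Lagrange every subgroup order divides 27. Divisors: 1, 3, 9, 27.
Subgroups by order — order 1: 1; order 3: 4; order 9: 4; order 27: 1.
Total: 1 + 4 + 4 + 1 = 10.

10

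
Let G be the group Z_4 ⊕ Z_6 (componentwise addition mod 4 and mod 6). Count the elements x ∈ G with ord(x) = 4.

An element (a,b) has order lcm(ord(a), ord(b)); count pairs with lcm equal to 4.
Enumerating gives 4 such elements.

4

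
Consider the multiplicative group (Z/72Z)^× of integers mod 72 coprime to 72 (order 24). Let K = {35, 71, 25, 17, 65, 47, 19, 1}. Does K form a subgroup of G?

65 ∈ K but its inverse 41 ∉ K, so K is not a subgroup.

No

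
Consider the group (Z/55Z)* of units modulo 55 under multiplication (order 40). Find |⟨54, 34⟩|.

|⟨54⟩| = 2 and |⟨34⟩| = 2, so |H| is a multiple of lcm(2, 2) = 2 and divides |G| = 40.
Closing under the operation: H = {1, 21, 34, 54}, so |H| = 4.

4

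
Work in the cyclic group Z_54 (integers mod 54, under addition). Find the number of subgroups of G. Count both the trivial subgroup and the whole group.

Subgroups of the cyclic group Z_54 correspond bijectively to divisors of 54.
Divisors of 54: 1, 2, 3, 6, 9, 18, 27, 54.
So Z_54 has 8 subgroups.

8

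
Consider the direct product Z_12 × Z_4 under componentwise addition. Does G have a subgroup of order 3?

3 | 48. A subgroup of order 3 is {(0,0), (4,0), (8,0)}.

Yes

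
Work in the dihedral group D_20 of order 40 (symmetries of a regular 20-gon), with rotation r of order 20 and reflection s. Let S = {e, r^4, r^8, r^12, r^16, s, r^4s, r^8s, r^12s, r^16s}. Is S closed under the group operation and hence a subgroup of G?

|S| = 10 divides |G| = 40, consistent with Lagrange.
S contains the identity, every element's inverse is in S, and S is closed under ·: it is a subgroup.

Yes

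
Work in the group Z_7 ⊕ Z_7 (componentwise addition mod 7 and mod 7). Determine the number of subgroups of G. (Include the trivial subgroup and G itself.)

|G| = 49, so by Lagrange every subgroup order divides 49. Divisors: 1, 7, 49.
Subgroups by order — order 1: 1; order 7: 8; order 49: 1.
Total: 1 + 8 + 1 = 10.

10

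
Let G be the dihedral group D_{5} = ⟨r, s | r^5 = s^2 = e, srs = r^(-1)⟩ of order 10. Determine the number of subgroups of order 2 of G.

|G| = 10 and 2 | 10, so subgroups of order 2 are possible by Lagrange.
The subgroups of order 2 are: {e, r^2s}; {e, r^3s}; {e, r^4s}; {e, rs}; … (5 in all).
So G has 5 subgroups of order 2.

5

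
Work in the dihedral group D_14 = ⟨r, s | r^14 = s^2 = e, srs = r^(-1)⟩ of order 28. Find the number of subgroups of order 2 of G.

|G| = 28 and 2 | 28, so subgroups of order 2 are possible by Lagrange.
The subgroups of order 2 are: {e, r^10s}; {e, r^11s}; {e, r^12s}; {e, r^13s}; … (15 in all).
So G has 15 subgroups of order 2.

15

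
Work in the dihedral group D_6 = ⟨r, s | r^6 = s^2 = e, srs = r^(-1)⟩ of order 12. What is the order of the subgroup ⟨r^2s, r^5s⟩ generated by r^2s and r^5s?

4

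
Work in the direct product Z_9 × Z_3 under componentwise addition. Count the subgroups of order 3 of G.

|G| = 27 and 3 | 27, so subgroups of order 3 are possible by Lagrange.
The subgroups of order 3 are: {(0,0), (0,1), (0,2)}; {(0,0), (3,0), (6,0)}; {(0,0), (3,1), (6,2)}; {(0,0), (3,2), (6,1)}.
So G has 4 subgroups of order 3.

4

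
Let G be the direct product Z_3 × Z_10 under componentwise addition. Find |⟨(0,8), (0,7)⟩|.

10

|⟨(0,8)⟩| = 5 and |⟨(0,7)⟩| = 10, so |H| is a multiple of lcm(5, 10) = 10 and divides |G| = 30.
Closing under the operation: H = {(0,0), (0,1), (0,2), (0,3), (0,4), (0,5), (0,6), (0,7), (0,8), (0,9)}, so |H| = 10.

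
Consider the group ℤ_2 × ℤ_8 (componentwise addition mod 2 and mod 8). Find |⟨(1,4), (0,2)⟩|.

|⟨(1,4)⟩| = 2 and |⟨(0,2)⟩| = 4, so |H| is a multiple of lcm(2, 4) = 4 and divides |G| = 16.
Closing under the operation: H = {(0,0), (0,2), (0,4), (0,6), (1,0), (1,2), (1,4), (1,6)}, so |H| = 8.

8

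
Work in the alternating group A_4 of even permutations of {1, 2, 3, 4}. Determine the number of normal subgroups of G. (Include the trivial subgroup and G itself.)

3

G has 10 subgroups. Checking conjugation-invariance by order — order 1: 1/1 normal; order 2: 0/3 normal; order 3: 0/4 normal; order 4: 1/1 normal; order 12: 1/1 normal.
Total normal subgroups: 3.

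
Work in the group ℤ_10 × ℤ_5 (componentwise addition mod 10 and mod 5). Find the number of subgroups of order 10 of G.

|G| = 50 and 10 | 50, so subgroups of order 10 are possible by Lagrange.
The subgroups of order 10 are: {(0,0), (0,1), (0,2), (0,3), (0,4), (5,0), (5,1), (5,2), (5,3), (5,4)}; {(0,0), (1,0), (2,0), (3,0), (4,0), (5,0), (6,0), (7,0), (8,0), (9,0)}; {(0,0), (1,1), (2,2), (3,3), (4,4), (5,0), (6,1), (7,2), (8,3), (9,4)}; {(0,0), (1,2), (2,4), (3,1), (4,3), (5,0), (6,2), (7,4), (8,1), (9,3)}; … (6 in all).
So G has 6 subgroups of order 10.

6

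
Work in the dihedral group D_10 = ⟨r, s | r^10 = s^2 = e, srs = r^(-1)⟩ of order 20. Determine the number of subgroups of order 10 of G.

|G| = 20 and 10 | 20, so subgroups of order 10 are possible by Lagrange.
The subgroups of order 10 are: {e, r, r^2, r^3, r^4, r^5, r^6, r^7, r^8, r^9}; {e, r^2, r^4, r^6, r^8, s, r^2s, r^4s, r^6s, r^8s}; {e, r^2, r^4, r^6, r^8, rs, r^3s, r^5s, r^7s, r^9s}.
So G has 3 subgroups of order 10.

3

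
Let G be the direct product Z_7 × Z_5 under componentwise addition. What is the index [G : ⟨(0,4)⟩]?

|⟨(0,4)⟩| = 5 and |G| = 35.
By Lagrange, [G : H] = |G|/|H| = 35/5 = 7.

7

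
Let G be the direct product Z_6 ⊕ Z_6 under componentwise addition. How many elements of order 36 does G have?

An element (a,b) has order lcm(ord(a), ord(b)); count pairs with lcm equal to 36.
Enumerating gives 0 such elements.

0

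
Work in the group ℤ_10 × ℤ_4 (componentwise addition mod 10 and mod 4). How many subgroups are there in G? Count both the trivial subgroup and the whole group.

16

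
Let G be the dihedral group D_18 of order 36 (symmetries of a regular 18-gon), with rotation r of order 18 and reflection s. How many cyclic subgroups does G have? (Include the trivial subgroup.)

Each element a generates a cyclic subgroup ⟨a⟩; distinct elements may generate the same one (a cyclic group of order d has φ(d) generators).
Cyclic subgroups by order — order 1: 1; order 2: 19; order 3: 1; order 6: 1; order 9: 1; order 18: 1.
Total: 24.

24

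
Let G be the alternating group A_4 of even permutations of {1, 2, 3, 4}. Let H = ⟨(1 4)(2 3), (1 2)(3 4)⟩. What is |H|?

4

|⟨(1 4)(2 3)⟩| = 2 and |⟨(1 2)(3 4)⟩| = 2, so |H| is a multiple of lcm(2, 2) = 2 and divides |G| = 12.
Closing under the operation: H = {e, (1 2)(3 4), (1 3)(2 4), (1 4)(2 3)}, so |H| = 4.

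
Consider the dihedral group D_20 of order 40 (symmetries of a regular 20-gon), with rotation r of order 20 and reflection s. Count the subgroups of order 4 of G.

|G| = 40 and 4 | 40, so subgroups of order 4 are possible by Lagrange.
The subgroups of order 4 are: {e, r^10, s, r^10s}; {e, r^10, rs, r^11s}; {e, r^10, r^2s, r^12s}; {e, r^10, r^3s, r^13s}; … (11 in all).
So G has 11 subgroups of order 4.

11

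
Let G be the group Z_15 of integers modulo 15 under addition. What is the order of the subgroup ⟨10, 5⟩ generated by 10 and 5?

3

|⟨10⟩| = 3 and |⟨5⟩| = 3, so |H| is a multiple of lcm(3, 3) = 3 and divides |G| = 15.
Closing under the operation: H = {0, 5, 10}, so |H| = 3.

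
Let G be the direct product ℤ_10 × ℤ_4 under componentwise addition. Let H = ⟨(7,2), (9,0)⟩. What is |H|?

20

|⟨(7,2)⟩| = 10 and |⟨(9,0)⟩| = 10, so |H| is a multiple of lcm(10, 10) = 10 and divides |G| = 40.
Closing under the operation: H = {(0,0), (0,2), (1,0), (1,2), (2,0), (2,2), (3,0), (3,2), (4,0), (4,2), (5,0), (5,2), (6,0), (6,2), (7,0), (7,2), (8,0), (8,2), (9,0), (9,2)}, so |H| = 20.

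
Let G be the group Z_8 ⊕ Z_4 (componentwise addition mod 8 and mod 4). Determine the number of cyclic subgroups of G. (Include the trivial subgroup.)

A cyclic subgroup of order d is generated by each of its φ(d) elements of order d, so the cyclic subgroups of order d number (#elements of order d)/φ(d).
Cyclic subgroups by order — order 1: 1; order 2: 3; order 4: 6; order 8: 4.
Total: 14.

14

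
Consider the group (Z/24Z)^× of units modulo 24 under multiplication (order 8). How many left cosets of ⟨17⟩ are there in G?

|⟨17⟩| = 2 and |G| = 8.
By Lagrange, [G : H] = |G|/|H| = 8/2 = 4.

4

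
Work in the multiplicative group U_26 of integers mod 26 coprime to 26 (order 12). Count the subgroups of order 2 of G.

|G| = 12 and 2 | 12, so subgroups of order 2 are possible by Lagrange.
The subgroups of order 2 are: {1, 25}.
So G has 1 subgroup of order 2.

1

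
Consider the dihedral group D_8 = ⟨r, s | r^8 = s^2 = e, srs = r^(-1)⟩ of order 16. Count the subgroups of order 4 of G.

|G| = 16 and 4 | 16, so subgroups of order 4 are possible by Lagrange.
The subgroups of order 4 are: {e, r^2, r^4, r^6}; {e, r^4, r^2s, r^6s}; {e, r^4, r^3s, r^7s}; {e, r^4, s, r^4s}; … (5 in all).
So G has 5 subgroups of order 4.

5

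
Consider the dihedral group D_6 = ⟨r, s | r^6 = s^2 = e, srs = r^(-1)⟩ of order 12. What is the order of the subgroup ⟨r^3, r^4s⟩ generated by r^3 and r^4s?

|⟨r^3⟩| = 2 and |⟨r^4s⟩| = 2, so |H| is a multiple of lcm(2, 2) = 2 and divides |G| = 12.
Closing under the operation: H = {e, r^3, rs, r^4s}, so |H| = 4.

4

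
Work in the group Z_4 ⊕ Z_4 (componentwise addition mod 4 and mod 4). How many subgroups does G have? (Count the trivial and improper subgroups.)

15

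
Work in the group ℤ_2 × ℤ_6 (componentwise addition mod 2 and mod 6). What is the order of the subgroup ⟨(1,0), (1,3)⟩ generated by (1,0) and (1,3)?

|⟨(1,0)⟩| = 2 and |⟨(1,3)⟩| = 2, so |H| is a multiple of lcm(2, 2) = 2 and divides |G| = 12.
Closing under the operation: H = {(0,0), (0,3), (1,0), (1,3)}, so |H| = 4.

4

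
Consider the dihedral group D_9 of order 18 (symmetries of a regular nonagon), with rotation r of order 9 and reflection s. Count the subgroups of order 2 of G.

|G| = 18 and 2 | 18, so subgroups of order 2 are possible by Lagrange.
The subgroups of order 2 are: {e, r^2s}; {e, r^3s}; {e, r^4s}; {e, r^5s}; … (9 in all).
So G has 9 subgroups of order 2.

9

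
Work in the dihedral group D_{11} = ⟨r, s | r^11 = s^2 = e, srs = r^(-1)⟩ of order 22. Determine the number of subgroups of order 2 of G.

11

|G| = 22 and 2 | 22, so subgroups of order 2 are possible by Lagrange.
The subgroups of order 2 are: {e, r^10s}; {e, r^2s}; {e, r^3s}; {e, r^4s}; … (11 in all).
So G has 11 subgroups of order 2.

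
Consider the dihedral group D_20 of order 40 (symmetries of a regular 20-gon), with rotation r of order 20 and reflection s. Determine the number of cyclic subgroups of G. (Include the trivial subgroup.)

Group the elements of G by the cyclic subgroup they generate; each cyclic subgroup of order d accounts for φ(d) elements.
Cyclic subgroups by order — order 1: 1; order 2: 21; order 4: 1; order 5: 1; order 10: 1; order 20: 1.
Total: 26.

26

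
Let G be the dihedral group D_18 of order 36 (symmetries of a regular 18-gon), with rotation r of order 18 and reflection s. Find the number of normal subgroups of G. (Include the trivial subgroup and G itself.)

9

G has 45 subgroups. Checking conjugation-invariance by order — order 1: 1/1 normal; order 2: 1/19 normal; order 3: 1/1 normal; order 4: 0/9 normal; order 6: 1/7 normal; order 9: 1/1 normal; order 12: 0/3 normal; order 18: 3/3 normal; order 36: 1/1 normal.
Total normal subgroups: 9.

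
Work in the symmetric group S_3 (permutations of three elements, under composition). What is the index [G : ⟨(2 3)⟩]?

|⟨(2 3)⟩| = 2 and |G| = 6.
By Lagrange, [G : H] = |G|/|H| = 6/2 = 3.

3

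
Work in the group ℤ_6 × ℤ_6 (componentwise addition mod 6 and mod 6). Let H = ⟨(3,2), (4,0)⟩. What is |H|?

18

|⟨(3,2)⟩| = 6 and |⟨(4,0)⟩| = 3, so |H| is a multiple of lcm(6, 3) = 6 and divides |G| = 36.
Closing under the operation: H = {(0,0), (0,2), (0,4), (1,0), (1,2), (1,4), (2,0), (2,2), (2,4), (3,0), (3,2), (3,4), (4,0), (4,2), (4,4), (5,0), (5,2), (5,4)}, so |H| = 18.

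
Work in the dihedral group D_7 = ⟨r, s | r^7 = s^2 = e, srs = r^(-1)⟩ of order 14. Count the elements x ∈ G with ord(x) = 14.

0

No element of G has order 14 (even though 14 | 14).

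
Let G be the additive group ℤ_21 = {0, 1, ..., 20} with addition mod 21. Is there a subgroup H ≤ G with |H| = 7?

7 | 21. A subgroup of order 7 is {0, 3, 6, 9, 12, 15, 18}.

Yes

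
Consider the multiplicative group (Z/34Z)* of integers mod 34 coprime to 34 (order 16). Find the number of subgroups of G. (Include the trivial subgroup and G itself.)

5

|G| = 16, so by Lagrange every subgroup order divides 16. Divisors: 1, 2, 4, 8, 16.
Subgroups by order — order 1: 1; order 2: 1; order 4: 1; order 8: 1; order 16: 1.
Total: 1 + 1 + 1 + 1 + 1 = 5.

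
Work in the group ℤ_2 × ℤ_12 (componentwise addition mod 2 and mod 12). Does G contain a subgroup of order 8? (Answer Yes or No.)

8 | 24. A subgroup of order 8 is {(0,0), (0,3), (0,6), (0,9), (1,0), (1,3), (1,6), (1,9)}.

Yes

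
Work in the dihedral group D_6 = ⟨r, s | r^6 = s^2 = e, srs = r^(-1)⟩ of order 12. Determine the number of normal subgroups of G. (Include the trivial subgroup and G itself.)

7

G has 16 subgroups. Checking conjugation-invariance by order — order 1: 1/1 normal; order 2: 1/7 normal; order 3: 1/1 normal; order 4: 0/3 normal; order 6: 3/3 normal; order 12: 1/1 normal.
Total normal subgroups: 7.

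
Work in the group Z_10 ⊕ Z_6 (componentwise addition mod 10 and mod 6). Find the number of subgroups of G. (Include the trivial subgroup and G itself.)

20

|G| = 60, so by Lagrange every subgroup order divides 60. Divisors: 1, 2, 3, 4, 5, 6, 10, 12, 15, 20, 30, 60.
Subgroups by order — order 1: 1; order 2: 3; order 3: 1; order 4: 1; order 5: 1; order 6: 3; order 10: 3; order 12: 1; order 15: 1; order 20: 1; order 30: 3; order 60: 1.
Total: 1 + 3 + 1 + 1 + 1 + 3 + 3 + 1 + 1 + 1 + 3 + 1 = 20.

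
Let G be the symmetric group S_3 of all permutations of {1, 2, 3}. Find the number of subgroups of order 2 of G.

3

|G| = 6 and 2 | 6, so subgroups of order 2 are possible by Lagrange.
The subgroups of order 2 are: {e, (1 2)}; {e, (1 3)}; {e, (2 3)}.
So G has 3 subgroups of order 2.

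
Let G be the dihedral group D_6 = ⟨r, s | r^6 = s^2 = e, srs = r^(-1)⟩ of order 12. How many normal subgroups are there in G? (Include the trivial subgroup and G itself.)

7

G has 16 subgroups. Checking conjugation-invariance by order — order 1: 1/1 normal; order 2: 1/7 normal; order 3: 1/1 normal; order 4: 0/3 normal; order 6: 3/3 normal; order 12: 1/1 normal.
Total normal subgroups: 7.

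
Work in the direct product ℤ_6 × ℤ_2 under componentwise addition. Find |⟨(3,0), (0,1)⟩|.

|⟨(3,0)⟩| = 2 and |⟨(0,1)⟩| = 2, so |H| is a multiple of lcm(2, 2) = 2 and divides |G| = 12.
Closing under the operation: H = {(0,0), (0,1), (3,0), (3,1)}, so |H| = 4.

4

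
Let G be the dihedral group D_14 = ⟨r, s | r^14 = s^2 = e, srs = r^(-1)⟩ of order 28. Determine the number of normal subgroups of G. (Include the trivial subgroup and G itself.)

G has 28 subgroups. Checking conjugation-invariance by order — order 1: 1/1 normal; order 2: 1/15 normal; order 4: 0/7 normal; order 7: 1/1 normal; order 14: 3/3 normal; order 28: 1/1 normal.
Total normal subgroups: 7.

7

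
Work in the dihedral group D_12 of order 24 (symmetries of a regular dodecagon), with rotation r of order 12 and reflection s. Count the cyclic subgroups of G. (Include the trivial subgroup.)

18

Each element a generates a cyclic subgroup ⟨a⟩; distinct elements may generate the same one (a cyclic group of order d has φ(d) generators).
Cyclic subgroups by order — order 1: 1; order 2: 13; order 3: 1; order 4: 1; order 6: 1; order 12: 1.
Total: 18.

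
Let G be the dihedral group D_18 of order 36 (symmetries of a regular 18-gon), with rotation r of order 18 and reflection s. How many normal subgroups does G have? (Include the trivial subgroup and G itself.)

G has 45 subgroups. Checking conjugation-invariance by order — order 1: 1/1 normal; order 2: 1/19 normal; order 3: 1/1 normal; order 4: 0/9 normal; order 6: 1/7 normal; order 9: 1/1 normal; order 12: 0/3 normal; order 18: 3/3 normal; order 36: 1/1 normal.
Total normal subgroups: 9.

9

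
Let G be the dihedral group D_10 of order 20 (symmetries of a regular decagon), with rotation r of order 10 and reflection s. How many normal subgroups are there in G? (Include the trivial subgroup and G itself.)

G has 22 subgroups. Checking conjugation-invariance by order — order 1: 1/1 normal; order 2: 1/11 normal; order 4: 0/5 normal; order 5: 1/1 normal; order 10: 3/3 normal; order 20: 1/1 normal.
Total normal subgroups: 7.

7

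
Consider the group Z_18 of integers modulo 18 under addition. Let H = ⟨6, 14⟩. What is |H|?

9

|⟨6⟩| = 3 and |⟨14⟩| = 9, so |H| is a multiple of lcm(3, 9) = 9 and divides |G| = 18.
Closing under the operation: H = {0, 2, 4, 6, 8, 10, 12, 14, 16}, so |H| = 9.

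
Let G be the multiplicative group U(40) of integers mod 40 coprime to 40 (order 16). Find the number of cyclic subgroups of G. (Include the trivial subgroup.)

12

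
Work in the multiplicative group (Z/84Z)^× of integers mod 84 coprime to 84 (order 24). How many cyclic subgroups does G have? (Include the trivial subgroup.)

Group the elements of G by the cyclic subgroup they generate; each cyclic subgroup of order d accounts for φ(d) elements.
Cyclic subgroups by order — order 1: 1; order 2: 7; order 3: 1; order 6: 7.
Total: 16.

16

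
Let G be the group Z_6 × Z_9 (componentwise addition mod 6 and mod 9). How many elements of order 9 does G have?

18

An element (a,b) has order lcm(ord(a), ord(b)); count pairs with lcm equal to 9.
Enumerating gives 18 such elements.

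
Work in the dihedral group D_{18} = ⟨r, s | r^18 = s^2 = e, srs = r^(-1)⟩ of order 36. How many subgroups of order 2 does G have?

|G| = 36 and 2 | 36, so subgroups of order 2 are possible by Lagrange.
The subgroups of order 2 are: {e, r^10s}; {e, r^11s}; {e, r^12s}; {e, r^13s}; … (19 in all).
So G has 19 subgroups of order 2.

19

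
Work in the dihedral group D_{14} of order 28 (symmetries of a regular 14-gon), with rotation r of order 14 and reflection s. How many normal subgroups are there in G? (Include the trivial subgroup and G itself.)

7

G has 28 subgroups. Checking conjugation-invariance by order — order 1: 1/1 normal; order 2: 1/15 normal; order 4: 0/7 normal; order 7: 1/1 normal; order 14: 3/3 normal; order 28: 1/1 normal.
Total normal subgroups: 7.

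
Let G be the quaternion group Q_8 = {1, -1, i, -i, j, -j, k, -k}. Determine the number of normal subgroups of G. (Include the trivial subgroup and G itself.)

6

G has 6 subgroups. Checking conjugation-invariance by order — order 1: 1/1 normal; order 2: 1/1 normal; order 4: 3/3 normal; order 8: 1/1 normal.
Total normal subgroups: 6.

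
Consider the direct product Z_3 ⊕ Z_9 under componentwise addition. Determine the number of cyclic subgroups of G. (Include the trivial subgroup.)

A cyclic subgroup of order d is generated by each of its φ(d) elements of order d, so the cyclic subgroups of order d number (#elements of order d)/φ(d).
Cyclic subgroups by order — order 1: 1; order 3: 4; order 9: 3.
Total: 8.

8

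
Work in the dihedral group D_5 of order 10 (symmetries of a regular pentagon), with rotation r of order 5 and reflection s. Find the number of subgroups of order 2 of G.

|G| = 10 and 2 | 10, so subgroups of order 2 are possible by Lagrange.
The subgroups of order 2 are: {e, r^2s}; {e, r^3s}; {e, r^4s}; {e, rs}; … (5 in all).
So G has 5 subgroups of order 2.

5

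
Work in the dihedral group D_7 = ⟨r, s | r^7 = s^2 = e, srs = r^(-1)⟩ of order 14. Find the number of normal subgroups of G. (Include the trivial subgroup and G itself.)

3

G has 10 subgroups. Checking conjugation-invariance by order — order 1: 1/1 normal; order 2: 0/7 normal; order 7: 1/1 normal; order 14: 1/1 normal.
Total normal subgroups: 3.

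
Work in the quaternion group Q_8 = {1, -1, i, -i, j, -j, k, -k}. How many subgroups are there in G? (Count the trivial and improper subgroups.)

|G| = 8, so by Lagrange every subgroup order divides 8. Divisors: 1, 2, 4, 8.
Subgroups by order — order 1: 1; order 2: 1; order 4: 3; order 8: 1.
Total: 1 + 1 + 3 + 1 = 6.

6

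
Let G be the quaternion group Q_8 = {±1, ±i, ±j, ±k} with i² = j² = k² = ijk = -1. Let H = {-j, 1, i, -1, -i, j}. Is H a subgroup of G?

No

|H| = 6 does not divide |G| = 8, so by Lagrange H is not a subgroup.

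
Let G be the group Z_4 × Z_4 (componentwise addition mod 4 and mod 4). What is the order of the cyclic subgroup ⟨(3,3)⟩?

4

The order of (3,3) in Z_4 × Z_4 is lcm(ord(3) in Z_4, ord(3) in Z_4).
ord(3) = 4 and ord(3) = 4, so |⟨(3,3)⟩| = lcm(4, 4) = 4.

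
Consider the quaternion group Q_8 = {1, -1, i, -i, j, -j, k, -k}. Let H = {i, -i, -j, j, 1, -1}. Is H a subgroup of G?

|H| = 6 does not divide |G| = 8, so by Lagrange H is not a subgroup.

No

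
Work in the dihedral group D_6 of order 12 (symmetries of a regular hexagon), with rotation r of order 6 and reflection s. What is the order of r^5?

6

Computing powers of r^5: the smallest k with (r^5)^k = e is k = 6.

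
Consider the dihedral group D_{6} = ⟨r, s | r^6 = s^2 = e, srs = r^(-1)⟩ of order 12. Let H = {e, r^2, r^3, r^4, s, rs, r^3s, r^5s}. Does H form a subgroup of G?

No

|H| = 8 does not divide |G| = 12, so by Lagrange H is not a subgroup.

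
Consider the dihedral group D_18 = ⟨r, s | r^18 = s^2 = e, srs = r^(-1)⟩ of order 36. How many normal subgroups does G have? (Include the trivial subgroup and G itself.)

G has 45 subgroups. Checking conjugation-invariance by order — order 1: 1/1 normal; order 2: 1/19 normal; order 3: 1/1 normal; order 4: 0/9 normal; order 6: 1/7 normal; order 9: 1/1 normal; order 12: 0/3 normal; order 18: 3/3 normal; order 36: 1/1 normal.
Total normal subgroups: 9.

9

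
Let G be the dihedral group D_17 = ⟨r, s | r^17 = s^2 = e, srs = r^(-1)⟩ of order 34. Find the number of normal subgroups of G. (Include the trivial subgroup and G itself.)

3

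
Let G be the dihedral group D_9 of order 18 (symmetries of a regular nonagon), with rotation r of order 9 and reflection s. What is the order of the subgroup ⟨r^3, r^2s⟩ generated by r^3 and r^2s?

6

|⟨r^3⟩| = 3 and |⟨r^2s⟩| = 2, so |H| is a multiple of lcm(3, 2) = 6 and divides |G| = 18.
Closing under the operation: H = {e, r^3, r^6, r^2s, r^5s, r^8s}, so |H| = 6.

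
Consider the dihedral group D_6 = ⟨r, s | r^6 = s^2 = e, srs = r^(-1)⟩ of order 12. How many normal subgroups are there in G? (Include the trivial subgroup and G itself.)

7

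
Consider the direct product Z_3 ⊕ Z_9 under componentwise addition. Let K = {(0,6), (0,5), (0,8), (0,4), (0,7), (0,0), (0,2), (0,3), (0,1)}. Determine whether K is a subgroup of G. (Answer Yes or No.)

Yes

|K| = 9 divides |G| = 27, consistent with Lagrange.
K contains the identity, every element's inverse is in K, and K is closed under +: it is a subgroup.
In fact K = ⟨(0,1)⟩.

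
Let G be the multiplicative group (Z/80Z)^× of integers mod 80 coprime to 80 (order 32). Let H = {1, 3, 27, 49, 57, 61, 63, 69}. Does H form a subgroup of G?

No

69 ∈ H but its inverse 29 ∉ H, so H is not a subgroup.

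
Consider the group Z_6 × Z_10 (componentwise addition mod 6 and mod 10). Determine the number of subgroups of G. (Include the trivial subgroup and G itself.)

|G| = 60, so by Lagrange every subgroup order divides 60. Divisors: 1, 2, 3, 4, 5, 6, 10, 12, 15, 20, 30, 60.
Subgroups by order — order 1: 1; order 2: 3; order 3: 1; order 4: 1; order 5: 1; order 6: 3; order 10: 3; order 12: 1; order 15: 1; order 20: 1; order 30: 3; order 60: 1.
Total: 1 + 3 + 1 + 1 + 1 + 3 + 3 + 1 + 1 + 1 + 3 + 1 = 20.

20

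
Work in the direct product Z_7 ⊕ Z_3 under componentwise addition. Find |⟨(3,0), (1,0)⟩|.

|⟨(3,0)⟩| = 7 and |⟨(1,0)⟩| = 7, so |H| is a multiple of lcm(7, 7) = 7 and divides |G| = 21.
Closing under the operation: H = {(0,0), (1,0), (2,0), (3,0), (4,0), (5,0), (6,0)}, so |H| = 7.

7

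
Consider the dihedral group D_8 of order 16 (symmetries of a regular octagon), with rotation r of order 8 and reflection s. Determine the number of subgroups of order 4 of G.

5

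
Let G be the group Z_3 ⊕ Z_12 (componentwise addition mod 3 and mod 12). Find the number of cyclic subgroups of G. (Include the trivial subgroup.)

15

A cyclic subgroup of order d is generated by each of its φ(d) elements of order d, so the cyclic subgroups of order d number (#elements of order d)/φ(d).
Cyclic subgroups by order — order 1: 1; order 2: 1; order 3: 4; order 4: 1; order 6: 4; order 12: 4.
Total: 15.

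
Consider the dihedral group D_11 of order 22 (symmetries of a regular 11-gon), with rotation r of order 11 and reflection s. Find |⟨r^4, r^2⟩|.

11

|⟨r^4⟩| = 11 and |⟨r^2⟩| = 11, so |H| is a multiple of lcm(11, 11) = 11 and divides |G| = 22.
Closing under the operation: H = {e, r, r^2, r^3, r^4, r^5, r^6, r^7, r^8, r^9, r^10}, so |H| = 11.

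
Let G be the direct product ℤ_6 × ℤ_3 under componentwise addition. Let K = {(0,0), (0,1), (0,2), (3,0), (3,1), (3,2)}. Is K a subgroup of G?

Yes

|K| = 6 divides |G| = 18, consistent with Lagrange.
K contains the identity, every element's inverse is in K, and K is closed under +: it is a subgroup.
In fact K = ⟨(3,1)⟩.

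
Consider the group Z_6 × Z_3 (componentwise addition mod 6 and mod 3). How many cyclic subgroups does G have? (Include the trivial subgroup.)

10

Group the elements of G by the cyclic subgroup they generate; each cyclic subgroup of order d accounts for φ(d) elements.
Cyclic subgroups by order — order 1: 1; order 2: 1; order 3: 4; order 6: 4.
Total: 10.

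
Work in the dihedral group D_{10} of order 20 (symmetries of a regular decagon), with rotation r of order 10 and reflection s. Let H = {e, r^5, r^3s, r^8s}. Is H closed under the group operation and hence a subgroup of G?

Yes

|H| = 4 divides |G| = 20, consistent with Lagrange.
H contains the identity, every element's inverse is in H, and H is closed under ·: it is a subgroup.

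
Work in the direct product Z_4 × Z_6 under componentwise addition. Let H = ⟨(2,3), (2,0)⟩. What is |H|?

|⟨(2,3)⟩| = 2 and |⟨(2,0)⟩| = 2, so |H| is a multiple of lcm(2, 2) = 2 and divides |G| = 24.
Closing under the operation: H = {(0,0), (0,3), (2,0), (2,3)}, so |H| = 4.

4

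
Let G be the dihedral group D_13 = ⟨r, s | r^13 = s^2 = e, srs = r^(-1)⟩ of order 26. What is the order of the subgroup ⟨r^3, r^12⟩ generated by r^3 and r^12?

|⟨r^3⟩| = 13 and |⟨r^12⟩| = 13, so |H| is a multiple of lcm(13, 13) = 13 and divides |G| = 26.
Closing under the operation: H = {e, r, r^2, r^3, r^4, r^5, r^6, r^7, r^8, r^9, r^10, r^11, r^12}, so |H| = 13.

13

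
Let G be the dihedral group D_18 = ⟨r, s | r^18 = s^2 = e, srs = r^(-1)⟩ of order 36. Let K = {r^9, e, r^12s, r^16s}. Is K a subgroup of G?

Closure fails: r^9 · r^12s = r^3s ∉ K. So K is not a subgroup.

No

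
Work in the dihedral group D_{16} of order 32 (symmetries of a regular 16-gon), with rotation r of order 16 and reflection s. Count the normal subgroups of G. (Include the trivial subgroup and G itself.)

8

G has 36 subgroups. Checking conjugation-invariance by order — order 1: 1/1 normal; order 2: 1/17 normal; order 4: 1/9 normal; order 8: 1/5 normal; order 16: 3/3 normal; order 32: 1/1 normal.
Total normal subgroups: 8.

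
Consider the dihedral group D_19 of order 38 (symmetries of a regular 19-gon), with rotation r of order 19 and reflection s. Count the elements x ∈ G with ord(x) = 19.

18

Enumerating element orders in G gives 18 elements of order 19.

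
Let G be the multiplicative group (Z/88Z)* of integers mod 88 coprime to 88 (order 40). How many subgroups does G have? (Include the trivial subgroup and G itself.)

|G| = 40, so by Lagrange every subgroup order divides 40. Divisors: 1, 2, 4, 5, 8, 10, 20, 40.
Subgroups by order — order 1: 1; order 2: 7; order 4: 7; order 5: 1; order 8: 1; order 10: 7; order 20: 7; order 40: 1.
Total: 1 + 7 + 7 + 1 + 1 + 7 + 7 + 1 = 32.

32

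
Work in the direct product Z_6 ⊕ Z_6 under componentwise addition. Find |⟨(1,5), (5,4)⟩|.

12

|⟨(1,5)⟩| = 6 and |⟨(5,4)⟩| = 6, so |H| is a multiple of lcm(6, 6) = 6 and divides |G| = 36.
Closing under the operation: H = {(0,0), (0,3), (1,2), (1,5), (2,1), (2,4), (3,0), (3,3), (4,2), (4,5), (5,1), (5,4)}, so |H| = 12.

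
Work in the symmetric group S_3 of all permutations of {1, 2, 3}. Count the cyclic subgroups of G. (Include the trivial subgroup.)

5

Each element a generates a cyclic subgroup ⟨a⟩; distinct elements may generate the same one (a cyclic group of order d has φ(d) generators).
Cyclic subgroups by order — order 1: 1; order 2: 3; order 3: 1.
Total: 5.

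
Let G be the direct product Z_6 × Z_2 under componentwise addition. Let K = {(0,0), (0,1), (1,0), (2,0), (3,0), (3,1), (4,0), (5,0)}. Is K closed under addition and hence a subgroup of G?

No

|K| = 8 does not divide |G| = 12, so by Lagrange K is not a subgroup.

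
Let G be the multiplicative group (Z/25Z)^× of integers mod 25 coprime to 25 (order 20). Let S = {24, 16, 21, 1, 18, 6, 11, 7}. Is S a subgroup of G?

No

|S| = 8 does not divide |G| = 20, so by Lagrange S is not a subgroup.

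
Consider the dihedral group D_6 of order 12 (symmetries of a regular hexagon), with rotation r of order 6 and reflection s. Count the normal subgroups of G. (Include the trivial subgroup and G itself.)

G has 16 subgroups. Checking conjugation-invariance by order — order 1: 1/1 normal; order 2: 1/7 normal; order 3: 1/1 normal; order 4: 0/3 normal; order 6: 3/3 normal; order 12: 1/1 normal.
Total normal subgroups: 7.

7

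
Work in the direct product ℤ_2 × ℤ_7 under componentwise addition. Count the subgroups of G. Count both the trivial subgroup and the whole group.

|G| = 14, so by Lagrange every subgroup order divides 14. Divisors: 1, 2, 7, 14.
Subgroups by order — order 1: 1; order 2: 1; order 7: 1; order 14: 1.
Total: 1 + 1 + 1 + 1 = 4.

4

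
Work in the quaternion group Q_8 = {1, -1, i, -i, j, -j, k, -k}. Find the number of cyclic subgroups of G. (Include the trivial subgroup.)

A cyclic subgroup of order d is generated by each of its φ(d) elements of order d, so the cyclic subgroups of order d number (#elements of order d)/φ(d).
Cyclic subgroups by order — order 1: 1; order 2: 1; order 4: 3.
Total: 5.

5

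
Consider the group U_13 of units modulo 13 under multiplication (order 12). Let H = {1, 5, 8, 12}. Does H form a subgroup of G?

|H| = 4 divides |G| = 12, consistent with Lagrange.
H contains the identity, every element's inverse is in H, and H is closed under ·: it is a subgroup.
In fact H = ⟨8⟩.

Yes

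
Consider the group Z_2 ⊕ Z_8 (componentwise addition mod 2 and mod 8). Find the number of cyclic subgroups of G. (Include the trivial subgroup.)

Group the elements of G by the cyclic subgroup they generate; each cyclic subgroup of order d accounts for φ(d) elements.
Cyclic subgroups by order — order 1: 1; order 2: 3; order 4: 2; order 8: 2.
Total: 8.

8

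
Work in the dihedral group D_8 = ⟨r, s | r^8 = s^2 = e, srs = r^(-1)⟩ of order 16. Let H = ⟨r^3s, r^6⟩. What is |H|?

|⟨r^3s⟩| = 2 and |⟨r^6⟩| = 4, so |H| is a multiple of lcm(2, 4) = 4 and divides |G| = 16.
Closing under the operation: H = {e, r^2, r^4, r^6, rs, r^3s, r^5s, r^7s}, so |H| = 8.

8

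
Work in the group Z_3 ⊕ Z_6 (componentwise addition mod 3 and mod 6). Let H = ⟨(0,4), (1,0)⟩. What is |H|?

|⟨(0,4)⟩| = 3 and |⟨(1,0)⟩| = 3, so |H| is a multiple of lcm(3, 3) = 3 and divides |G| = 18.
Closing under the operation: H = {(0,0), (0,2), (0,4), (1,0), (1,2), (1,4), (2,0), (2,2), (2,4)}, so |H| = 9.

9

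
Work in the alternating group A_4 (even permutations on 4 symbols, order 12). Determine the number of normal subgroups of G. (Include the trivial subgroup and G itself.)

3

G has 10 subgroups. Checking conjugation-invariance by order — order 1: 1/1 normal; order 2: 0/3 normal; order 3: 0/4 normal; order 4: 1/1 normal; order 12: 1/1 normal.
Total normal subgroups: 3.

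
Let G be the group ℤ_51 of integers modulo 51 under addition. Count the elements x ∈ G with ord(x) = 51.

32

In a cyclic group of order 51, the number of elements of order d (for d | 51) is φ(d).
φ(51) = 32.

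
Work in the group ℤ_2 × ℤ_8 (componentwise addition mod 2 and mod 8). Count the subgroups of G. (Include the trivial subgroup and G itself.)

|G| = 16, so by Lagrange every subgroup order divides 16. Divisors: 1, 2, 4, 8, 16.
Subgroups by order — order 1: 1; order 2: 3; order 4: 3; order 8: 3; order 16: 1.
Total: 1 + 3 + 3 + 3 + 1 = 11.

11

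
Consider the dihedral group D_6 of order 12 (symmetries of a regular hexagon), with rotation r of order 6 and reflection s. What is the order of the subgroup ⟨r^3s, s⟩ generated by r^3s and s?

|⟨r^3s⟩| = 2 and |⟨s⟩| = 2, so |H| is a multiple of lcm(2, 2) = 2 and divides |G| = 12.
Closing under the operation: H = {e, r^3, s, r^3s}, so |H| = 4.

4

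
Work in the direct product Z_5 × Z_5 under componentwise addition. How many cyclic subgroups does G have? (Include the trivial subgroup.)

Group the elements of G by the cyclic subgroup they generate; each cyclic subgroup of order d accounts for φ(d) elements.
Cyclic subgroups by order — order 1: 1; order 5: 6.
Total: 7.

7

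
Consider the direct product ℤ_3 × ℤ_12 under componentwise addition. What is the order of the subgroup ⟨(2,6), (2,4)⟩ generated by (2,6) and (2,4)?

18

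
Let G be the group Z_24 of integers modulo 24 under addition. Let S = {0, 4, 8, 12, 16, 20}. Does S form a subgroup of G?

|S| = 6 divides |G| = 24, consistent with Lagrange.
S contains the identity, every element's inverse is in S, and S is closed under +: it is a subgroup.
In fact S = ⟨4⟩.

Yes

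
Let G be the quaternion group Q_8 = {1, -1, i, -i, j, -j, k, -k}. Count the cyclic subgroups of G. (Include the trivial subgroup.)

Group the elements of G by the cyclic subgroup they generate; each cyclic subgroup of order d accounts for φ(d) elements.
Cyclic subgroups by order — order 1: 1; order 2: 1; order 4: 3.
Total: 5.

5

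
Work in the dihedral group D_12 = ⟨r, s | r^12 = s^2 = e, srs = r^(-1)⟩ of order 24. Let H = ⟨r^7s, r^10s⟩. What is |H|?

|⟨r^7s⟩| = 2 and |⟨r^10s⟩| = 2, so |H| is a multiple of lcm(2, 2) = 2 and divides |G| = 24.
Closing under the operation: H = {e, r^3, r^6, r^9, rs, r^4s, r^7s, r^10s}, so |H| = 8.

8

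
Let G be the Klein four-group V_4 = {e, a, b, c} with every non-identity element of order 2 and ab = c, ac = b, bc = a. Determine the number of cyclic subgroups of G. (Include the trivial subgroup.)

4

A cyclic subgroup of order d is generated by each of its φ(d) elements of order d, so the cyclic subgroups of order d number (#elements of order d)/φ(d).
Cyclic subgroups by order — order 1: 1; order 2: 3.
Total: 4.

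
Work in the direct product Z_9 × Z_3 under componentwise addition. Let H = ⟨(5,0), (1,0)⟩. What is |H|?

|⟨(5,0)⟩| = 9 and |⟨(1,0)⟩| = 9, so |H| is a multiple of lcm(9, 9) = 9 and divides |G| = 27.
Closing under the operation: H = {(0,0), (1,0), (2,0), (3,0), (4,0), (5,0), (6,0), (7,0), (8,0)}, so |H| = 9.

9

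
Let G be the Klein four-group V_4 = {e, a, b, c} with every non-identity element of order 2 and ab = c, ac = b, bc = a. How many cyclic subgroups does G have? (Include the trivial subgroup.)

4

Each element a generates a cyclic subgroup ⟨a⟩; distinct elements may generate the same one (a cyclic group of order d has φ(d) generators).
Cyclic subgroups by order — order 1: 1; order 2: 3.
Total: 4.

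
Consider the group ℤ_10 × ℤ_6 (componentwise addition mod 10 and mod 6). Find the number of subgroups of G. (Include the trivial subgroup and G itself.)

20

|G| = 60, so by Lagrange every subgroup order divides 60. Divisors: 1, 2, 3, 4, 5, 6, 10, 12, 15, 20, 30, 60.
Subgroups by order — order 1: 1; order 2: 3; order 3: 1; order 4: 1; order 5: 1; order 6: 3; order 10: 3; order 12: 1; order 15: 1; order 20: 1; order 30: 3; order 60: 1.
Total: 1 + 3 + 1 + 1 + 1 + 3 + 3 + 1 + 1 + 1 + 3 + 1 = 20.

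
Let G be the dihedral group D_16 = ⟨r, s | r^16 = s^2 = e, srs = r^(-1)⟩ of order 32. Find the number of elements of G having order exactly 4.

2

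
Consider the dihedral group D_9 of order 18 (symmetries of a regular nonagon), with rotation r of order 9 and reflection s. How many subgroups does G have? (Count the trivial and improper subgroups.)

|G| = 18, so by Lagrange every subgroup order divides 18. Divisors: 1, 2, 3, 6, 9, 18.
Subgroups by order — order 1: 1; order 2: 9; order 3: 1; order 6: 3; order 9: 1; order 18: 1.
Total: 1 + 9 + 1 + 3 + 1 + 1 = 16.

16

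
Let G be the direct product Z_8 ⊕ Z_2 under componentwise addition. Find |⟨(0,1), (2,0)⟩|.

|⟨(0,1)⟩| = 2 and |⟨(2,0)⟩| = 4, so |H| is a multiple of lcm(2, 4) = 4 and divides |G| = 16.
Closing under the operation: H = {(0,0), (0,1), (2,0), (2,1), (4,0), (4,1), (6,0), (6,1)}, so |H| = 8.

8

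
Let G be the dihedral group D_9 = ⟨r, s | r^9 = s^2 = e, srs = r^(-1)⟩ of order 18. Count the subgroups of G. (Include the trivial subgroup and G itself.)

16

|G| = 18, so by Lagrange every subgroup order divides 18. Divisors: 1, 2, 3, 6, 9, 18.
Subgroups by order — order 1: 1; order 2: 9; order 3: 1; order 6: 3; order 9: 1; order 18: 1.
Total: 1 + 9 + 1 + 3 + 1 + 1 = 16.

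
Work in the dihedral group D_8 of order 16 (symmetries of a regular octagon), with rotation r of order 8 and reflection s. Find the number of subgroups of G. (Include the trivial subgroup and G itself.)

19

|G| = 16, so by Lagrange every subgroup order divides 16. Divisors: 1, 2, 4, 8, 16.
Subgroups by order — order 1: 1; order 2: 9; order 4: 5; order 8: 3; order 16: 1.
Total: 1 + 9 + 5 + 3 + 1 = 19.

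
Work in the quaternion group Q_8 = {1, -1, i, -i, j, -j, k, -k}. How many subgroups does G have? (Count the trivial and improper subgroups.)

6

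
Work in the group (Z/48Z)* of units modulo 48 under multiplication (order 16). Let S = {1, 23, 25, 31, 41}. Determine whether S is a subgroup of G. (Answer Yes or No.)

No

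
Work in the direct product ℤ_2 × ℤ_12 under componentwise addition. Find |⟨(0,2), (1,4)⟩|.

12

|⟨(0,2)⟩| = 6 and |⟨(1,4)⟩| = 6, so |H| is a multiple of lcm(6, 6) = 6 and divides |G| = 24.
Closing under the operation: H = {(0,0), (0,2), (0,4), (0,6), (0,8), (0,10), (1,0), (1,2), (1,4), (1,6), (1,8), (1,10)}, so |H| = 12.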